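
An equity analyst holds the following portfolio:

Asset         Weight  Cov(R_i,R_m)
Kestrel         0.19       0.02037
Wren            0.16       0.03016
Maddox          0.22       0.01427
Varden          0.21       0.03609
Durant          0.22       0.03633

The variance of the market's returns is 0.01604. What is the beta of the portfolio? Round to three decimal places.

1.709

β_Kestrel = 0.02037 / 0.01604 = 1.2700
β_Wren = 0.03016 / 0.01604 = 1.8803
β_Maddox = 0.01427 / 0.01604 = 0.8897
β_Varden = 0.03609 / 0.01604 = 2.2500
β_Durant = 0.03633 / 0.01604 = 2.2650
β_P = Σ w_i β_i = 0.19×1.2700 + 0.16×1.8803 + 0.22×0.8897 + 0.21×2.2500 + 0.22×2.2650 = 1.7087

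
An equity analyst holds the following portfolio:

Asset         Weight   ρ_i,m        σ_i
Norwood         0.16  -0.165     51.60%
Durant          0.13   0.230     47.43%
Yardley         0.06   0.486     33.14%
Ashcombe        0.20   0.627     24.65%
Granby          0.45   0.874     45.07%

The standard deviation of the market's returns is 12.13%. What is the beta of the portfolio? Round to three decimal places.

1.800

β_Norwood = -0.165 × 51.60% / 12.13% = -0.7019
β_Durant = 0.230 × 47.43% / 12.13% = 0.8993
β_Yardley = 0.486 × 33.14% / 12.13% = 1.3278
β_Ashcombe = 0.627 × 24.65% / 12.13% = 1.2742
β_Granby = 0.874 × 45.07% / 12.13% = 3.2474
β_P = Σ w_i β_i = 0.16×-0.7019 + 0.13×0.8993 + 0.06×1.3278 + 0.20×1.2742 + 0.45×3.2474 = 1.8004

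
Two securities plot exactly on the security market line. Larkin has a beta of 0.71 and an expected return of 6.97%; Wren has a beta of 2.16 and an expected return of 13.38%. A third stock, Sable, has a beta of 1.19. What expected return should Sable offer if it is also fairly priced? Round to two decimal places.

9.09%

MRP (SML slope) = (13.38% − 6.97%) / (2.16 − 0.71) = 6.41% / 1.45 = 4.4207%
R_f (intercept) = 6.97% − 0.71 × 4.4207% = 3.8313%
E(R_Sable) = R_f + β × MRP = 3.8313% + 1.19 × 4.4207% = 9.09%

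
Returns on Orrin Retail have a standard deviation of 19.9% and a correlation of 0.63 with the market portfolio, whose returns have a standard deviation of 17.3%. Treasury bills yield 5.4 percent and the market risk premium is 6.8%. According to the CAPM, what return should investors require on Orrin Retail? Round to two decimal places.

β = ρ × σ_i / σ_m = 0.63 × 19.9% / 17.3% = 0.7247
E(R) = 5.4% + 0.7247 × 6.8% = 10.33%

10.33%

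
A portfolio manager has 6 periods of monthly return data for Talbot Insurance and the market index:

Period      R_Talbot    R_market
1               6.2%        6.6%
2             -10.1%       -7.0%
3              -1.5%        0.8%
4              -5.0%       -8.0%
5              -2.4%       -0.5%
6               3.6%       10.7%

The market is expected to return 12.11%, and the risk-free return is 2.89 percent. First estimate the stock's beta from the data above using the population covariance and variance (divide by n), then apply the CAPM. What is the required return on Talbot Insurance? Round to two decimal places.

Mean R_i = (6.2 − 10.1 − 1.5 − 5.0 − 2.4 + 3.6) / 6 = -1.5333%
Mean R_m = (6.6 − 7.0 + 0.8 − 8.0 − 0.5 + 10.7) / 6 = 0.4333%
Σ(R_i − R̄_i)(R_m − R̄_m) = 194.1267  ⇒  Cov = 194.1267 / 6 = 32.3545
Σ(R_m − R̄_m)² = 270.8133  ⇒  Var(R_m) = 270.8133 / 6 = 45.1356
β = Cov / Var(R_m) = 32.3545 / 45.1356 = 0.7168
MRP = 12.11% − 2.89% = 9.22%
E(R) = R_f + β × MRP = 2.89% + 0.7168 × 9.22% = 9.50%

9.50%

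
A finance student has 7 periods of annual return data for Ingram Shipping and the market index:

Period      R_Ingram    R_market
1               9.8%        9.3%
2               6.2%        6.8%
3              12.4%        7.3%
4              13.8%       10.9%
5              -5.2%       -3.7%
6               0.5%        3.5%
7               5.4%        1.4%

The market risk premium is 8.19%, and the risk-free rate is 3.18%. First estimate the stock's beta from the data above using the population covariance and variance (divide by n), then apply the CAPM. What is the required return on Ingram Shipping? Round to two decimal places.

13.11%

Mean R_i = (9.8 + 6.2 + 12.4 + 13.8 − 5.2 + 0.5 + 5.4) / 7 = 6.1286%
Mean R_m = (9.3 + 6.8 + 7.3 + 10.9 − 3.7 + 3.5 + 1.4) / 7 = 5.0714%
Σ(R_i − R̄_i)(R_m − R̄_m) = 185.2257  ⇒  Cov = 185.2257 / 7 = 26.4608
Σ(R_m − R̄_m)² = 152.6943  ⇒  Var(R_m) = 152.6943 / 7 = 21.8135
β = Cov / Var(R_m) = 26.4608 / 21.8135 = 1.2130
E(R) = R_f + β × MRP = 3.18% + 1.2130 × 8.19% = 13.11%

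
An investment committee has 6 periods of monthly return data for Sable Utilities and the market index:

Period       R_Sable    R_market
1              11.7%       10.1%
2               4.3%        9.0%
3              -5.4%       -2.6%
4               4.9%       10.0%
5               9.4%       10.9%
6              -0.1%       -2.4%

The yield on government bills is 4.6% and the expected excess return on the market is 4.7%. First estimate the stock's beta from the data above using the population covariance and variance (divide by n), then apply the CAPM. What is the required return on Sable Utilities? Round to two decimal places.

8.58%

Mean R_i = (11.7 + 4.3 − 5.4 + 4.9 + 9.4 − 0.1) / 6 = 4.1333%
Mean R_m = (10.1 + 9.0 − 2.6 + 10.0 + 10.9 − 2.4) / 6 = 5.8333%
Σ(R_i − R̄_i)(R_m − R̄_m) = 177.9433  ⇒  Cov = 177.9433 / 6 = 29.6572
Σ(R_m − R̄_m)² = 210.1733  ⇒  Var(R_m) = 210.1733 / 6 = 35.0289
β = Cov / Var(R_m) = 29.6572 / 35.0289 = 0.8466
E(R) = R_f + β × MRP = 4.6% + 0.8466 × 4.7% = 8.58%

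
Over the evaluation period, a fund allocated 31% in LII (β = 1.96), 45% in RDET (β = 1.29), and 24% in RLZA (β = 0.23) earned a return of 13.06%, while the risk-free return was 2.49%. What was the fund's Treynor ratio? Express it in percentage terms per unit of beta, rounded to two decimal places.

β_P = 0.31×1.96 + 0.45×1.29 + 0.24×0.23 = 1.2433
Treynor = (R_P − R_f) / β_P = (13.06% − 2.49%) / 1.2433 = 10.57% / 1.2433 = 8.50%

8.50%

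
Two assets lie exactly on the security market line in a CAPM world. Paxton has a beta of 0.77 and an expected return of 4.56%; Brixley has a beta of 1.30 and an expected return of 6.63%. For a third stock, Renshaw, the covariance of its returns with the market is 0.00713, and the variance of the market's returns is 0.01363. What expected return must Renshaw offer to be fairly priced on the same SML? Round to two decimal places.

3.60%

MRP = (6.63% − 4.56%) / (1.30 − 0.77) = 3.9057%
R_f = 4.56% − 0.77 × 3.9057% = 1.5526%
β_Renshaw = Cov / Var(R_m) = 0.00713 / 0.01363 = 0.5231
E(R_Renshaw) = R_f + β × MRP = 1.5526% + 0.5231 × 3.9057% = 3.60%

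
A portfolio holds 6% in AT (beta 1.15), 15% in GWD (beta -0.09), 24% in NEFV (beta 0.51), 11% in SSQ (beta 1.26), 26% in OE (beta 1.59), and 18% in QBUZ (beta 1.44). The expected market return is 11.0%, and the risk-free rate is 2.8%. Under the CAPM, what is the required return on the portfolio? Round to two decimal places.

10.91%

β_P = Σ w_i β_i = 0.06×1.15 + 0.15×-0.09 + 0.24×0.51 + 0.11×1.26 + 0.26×1.59 + 0.18×1.44 = 0.9891
MRP = 11.0% − 2.8% = 8.20%
E(R_P) = R_f + β_P × MRP = 2.8% + 0.9891 × 8.2% = 10.91%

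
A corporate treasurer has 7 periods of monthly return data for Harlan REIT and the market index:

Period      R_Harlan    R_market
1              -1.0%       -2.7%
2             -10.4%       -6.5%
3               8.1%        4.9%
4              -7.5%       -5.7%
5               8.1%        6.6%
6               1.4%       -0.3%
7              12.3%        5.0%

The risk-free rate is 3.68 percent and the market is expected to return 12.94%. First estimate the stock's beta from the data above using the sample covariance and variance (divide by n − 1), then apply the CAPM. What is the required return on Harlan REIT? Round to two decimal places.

Mean R_i = (-1.0 − 10.4 + 8.1 − 7.5 + 8.1 + 1.4 + 12.3) / 7 = 1.5714%
Mean R_m = (-2.7 − 6.5 + 4.9 − 5.7 + 6.6 − 0.3 + 5.0) / 7 = 0.1857%
Σ(R_i − R̄_i)(R_m − R̄_m) = 265.2371  ⇒  Cov = 265.2371 / 6 = 44.2062
Σ(R_m − R̄_m)² = 174.4486  ⇒  Var(R_m) = 174.4486 / 6 = 29.0748
β = Cov / Var(R_m) = 44.2062 / 29.0748 = 1.5204
MRP = 12.94% − 3.68% = 9.26%
E(R) = R_f + β × MRP = 3.68% + 1.5204 × 9.26% = 17.76%

17.76%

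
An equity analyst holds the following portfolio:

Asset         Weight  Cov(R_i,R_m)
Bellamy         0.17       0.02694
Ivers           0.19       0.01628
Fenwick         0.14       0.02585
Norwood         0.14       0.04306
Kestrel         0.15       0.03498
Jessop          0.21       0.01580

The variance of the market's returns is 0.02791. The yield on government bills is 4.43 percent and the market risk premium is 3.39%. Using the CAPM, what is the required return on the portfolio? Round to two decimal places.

7.57%

β_Bellamy = 0.02694 / 0.02791 = 0.9652
β_Ivers = 0.01628 / 0.02791 = 0.5833
β_Fenwick = 0.02585 / 0.02791 = 0.9262
β_Norwood = 0.04306 / 0.02791 = 1.5428
β_Kestrel = 0.03498 / 0.02791 = 1.2533
β_Jessop = 0.01580 / 0.02791 = 0.5661
β_P = Σ w_i β_i = 0.17×0.9652 + 0.19×0.5833 + 0.14×0.9262 + 0.14×1.5428 + 0.15×1.2533 + 0.21×0.5661 = 0.9274
E(R_P) = R_f + β_P × MRP = 4.43% + 0.9274 × 3.39% = 7.57%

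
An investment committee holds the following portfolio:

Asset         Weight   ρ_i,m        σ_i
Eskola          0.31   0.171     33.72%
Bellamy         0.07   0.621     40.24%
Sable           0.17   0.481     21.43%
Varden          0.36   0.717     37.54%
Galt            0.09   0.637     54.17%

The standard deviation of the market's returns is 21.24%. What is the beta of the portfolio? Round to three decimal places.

0.851

β_Eskola = 0.171 × 33.72% / 21.24% = 0.2715
β_Bellamy = 0.621 × 40.24% / 21.24% = 1.1765
β_Sable = 0.481 × 21.43% / 21.24% = 0.4853
β_Varden = 0.717 × 37.54% / 21.24% = 1.2672
β_Galt = 0.637 × 54.17% / 21.24% = 1.6246
β_P = Σ w_i β_i = 0.31×0.2715 + 0.07×1.1765 + 0.17×0.4853 + 0.36×1.2672 + 0.09×1.6246 = 0.8514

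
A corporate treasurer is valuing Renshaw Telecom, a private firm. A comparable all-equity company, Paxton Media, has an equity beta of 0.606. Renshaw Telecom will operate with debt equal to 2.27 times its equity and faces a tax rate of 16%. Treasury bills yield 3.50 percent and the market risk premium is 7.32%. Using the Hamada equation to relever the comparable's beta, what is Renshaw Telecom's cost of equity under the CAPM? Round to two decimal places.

β_L = β_U × [1 + (1 − t)(D/E)] = 0.606 × [1 + (1 − 0.16) × 2.27]
    = 0.606 × [1 + 0.84 × 2.27] = 0.606 × 2.9068 = 1.7615
E(R) = R_f + β_L × MRP = 3.50% + 1.7615 × 7.32% = 16.39%

16.39%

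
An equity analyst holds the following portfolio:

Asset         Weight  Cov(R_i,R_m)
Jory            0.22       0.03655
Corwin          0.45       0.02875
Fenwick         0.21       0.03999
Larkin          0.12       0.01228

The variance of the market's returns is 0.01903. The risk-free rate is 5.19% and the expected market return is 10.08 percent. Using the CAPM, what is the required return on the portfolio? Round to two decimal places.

β_Jory = 0.03655 / 0.01903 = 1.9207
β_Corwin = 0.02875 / 0.01903 = 1.5108
β_Fenwick = 0.03999 / 0.01903 = 2.1014
β_Larkin = 0.01228 / 0.01903 = 0.6453
β_P = Σ w_i β_i = 0.22×1.9207 + 0.45×1.5108 + 0.21×2.1014 + 0.12×0.6453 = 1.6211
MRP = 10.08% − 5.19% = 4.89%
E(R_P) = R_f + β_P × MRP = 5.19% + 1.6211 × 4.89% = 13.12%

13.12%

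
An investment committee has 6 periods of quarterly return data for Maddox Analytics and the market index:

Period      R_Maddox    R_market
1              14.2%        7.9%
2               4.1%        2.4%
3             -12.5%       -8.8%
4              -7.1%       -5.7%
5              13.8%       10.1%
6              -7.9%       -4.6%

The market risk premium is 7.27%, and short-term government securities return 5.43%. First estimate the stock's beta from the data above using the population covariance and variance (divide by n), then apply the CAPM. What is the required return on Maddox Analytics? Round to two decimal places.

16.23%

Mean R_i = (14.2 + 4.1 − 12.5 − 7.1 + 13.8 − 7.9) / 6 = 0.7667%
Mean R_m = (7.9 + 2.4 − 8.8 − 5.7 + 10.1 − 4.6) / 6 = 0.2167%
Σ(R_i − R̄_i)(R_m − R̄_m) = 447.2133  ⇒  Cov = 447.2133 / 6 = 74.5356
Σ(R_m − R̄_m)² = 300.9883  ⇒  Var(R_m) = 300.9883 / 6 = 50.1647
β = Cov / Var(R_m) = 74.5356 / 50.1647 = 1.4858
E(R) = R_f + β × MRP = 5.43% + 1.4858 × 7.27% = 16.23%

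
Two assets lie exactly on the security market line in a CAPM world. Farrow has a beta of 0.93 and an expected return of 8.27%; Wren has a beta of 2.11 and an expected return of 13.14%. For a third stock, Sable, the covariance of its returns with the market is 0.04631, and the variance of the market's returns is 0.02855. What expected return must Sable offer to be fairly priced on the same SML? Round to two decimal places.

11.13%

MRP = (13.14% − 8.27%) / (2.11 − 0.93) = 4.1271%
R_f = 8.27% − 0.93 × 4.1271% = 4.4318%
β_Sable = Cov / Var(R_m) = 0.04631 / 0.02855 = 1.6221
E(R_Sable) = R_f + β × MRP = 4.4318% + 1.6221 × 4.1271% = 11.13%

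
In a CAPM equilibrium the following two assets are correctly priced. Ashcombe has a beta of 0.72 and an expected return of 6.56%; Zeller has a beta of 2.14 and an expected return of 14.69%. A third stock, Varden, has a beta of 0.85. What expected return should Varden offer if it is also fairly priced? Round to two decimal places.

7.30%

MRP (SML slope) = (14.69% − 6.56%) / (2.14 − 0.72) = 8.13% / 1.42 = 5.7254%
R_f (intercept) = 6.56% − 0.72 × 5.7254% = 2.4377%
E(R_Varden) = R_f + β × MRP = 2.4377% + 0.85 × 5.7254% = 7.30%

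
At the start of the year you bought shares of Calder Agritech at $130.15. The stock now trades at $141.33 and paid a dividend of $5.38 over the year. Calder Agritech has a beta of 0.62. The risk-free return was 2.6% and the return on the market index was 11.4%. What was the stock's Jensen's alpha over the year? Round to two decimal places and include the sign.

Realised HPR = (P1 + D1 − P0) / P0 = (141.33 + 5.38 − 130.15) / 130.15 = 16.56 / 130.15 = 12.7238%
MRP = 11.4% − 2.6% = 8.80%
CAPM required = R_f + β·MRP = 2.6% + 0.62 × 8.8% = 8.0560%
α = realised − required = 12.7238% − 8.0560% = +4.67%

+4.67%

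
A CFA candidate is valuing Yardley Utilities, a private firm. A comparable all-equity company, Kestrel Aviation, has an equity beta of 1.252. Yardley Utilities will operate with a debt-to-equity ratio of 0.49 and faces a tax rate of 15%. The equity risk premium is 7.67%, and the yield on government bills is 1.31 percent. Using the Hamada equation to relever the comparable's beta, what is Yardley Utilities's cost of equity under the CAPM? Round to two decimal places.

β_L = β_U × [1 + (1 − t)(D/E)] = 1.252 × [1 + (1 − 0.15) × 0.49]
    = 1.252 × [1 + 0.85 × 0.49] = 1.252 × 1.4165 = 1.7735
E(R) = R_f + β_L × MRP = 1.31% + 1.7735 × 7.67% = 14.91%

14.91%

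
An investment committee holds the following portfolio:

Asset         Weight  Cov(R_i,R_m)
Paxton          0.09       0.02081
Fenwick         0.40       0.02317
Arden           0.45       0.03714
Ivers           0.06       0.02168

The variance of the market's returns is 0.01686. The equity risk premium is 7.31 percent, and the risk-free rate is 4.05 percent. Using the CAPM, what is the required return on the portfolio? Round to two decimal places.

β_Paxton = 0.02081 / 0.01686 = 1.2343
β_Fenwick = 0.02317 / 0.01686 = 1.3743
β_Arden = 0.03714 / 0.01686 = 2.2028
β_Ivers = 0.02168 / 0.01686 = 1.2859
β_P = Σ w_i β_i = 0.09×1.2343 + 0.40×1.3743 + 0.45×2.2028 + 0.06×1.2859 = 1.7292
E(R_P) = R_f + β_P × MRP = 4.05% + 1.7292 × 7.31% = 16.69%

16.69%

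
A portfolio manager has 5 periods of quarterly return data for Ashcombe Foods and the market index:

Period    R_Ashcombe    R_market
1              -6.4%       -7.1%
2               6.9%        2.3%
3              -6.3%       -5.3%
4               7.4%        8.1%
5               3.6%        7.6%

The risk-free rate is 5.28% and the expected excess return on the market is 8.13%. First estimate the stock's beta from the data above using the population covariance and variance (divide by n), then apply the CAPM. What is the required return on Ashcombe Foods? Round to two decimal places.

12.41%

Mean R_i = (-6.4 + 6.9 − 6.3 + 7.4 + 3.6) / 5 = 1.0400%
Mean R_m = (-7.1 + 2.3 − 5.3 + 8.1 + 7.6) / 5 = 1.1200%
Σ(R_i − R̄_i)(R_m − R̄_m) = 176.1760  ⇒  Cov = 176.1760 / 5 = 35.2352
Σ(R_m − R̄_m)² = 200.8880  ⇒  Var(R_m) = 200.8880 / 5 = 40.1776
β = Cov / Var(R_m) = 35.2352 / 40.1776 = 0.8770
E(R) = R_f + β × MRP = 5.28% + 0.8770 × 8.13% = 12.41%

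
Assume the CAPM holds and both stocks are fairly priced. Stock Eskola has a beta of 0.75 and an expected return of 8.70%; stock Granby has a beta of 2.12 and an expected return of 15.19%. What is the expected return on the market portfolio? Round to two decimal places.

9.88%

Both satisfy E(R) = R_f + β·MRP, so the slope of the SML is
MRP = (15.19% − 8.70%) / (2.12 − 0.75) = 6.49% / 1.37 = 4.7372%
R_f = E(R_Eskola) − β_Eskola·MRP = 8.70% − 0.75 × 4.7372% = 5.1471%
E(R_m) = R_f + MRP = 5.1471% + 4.7372% = 9.88%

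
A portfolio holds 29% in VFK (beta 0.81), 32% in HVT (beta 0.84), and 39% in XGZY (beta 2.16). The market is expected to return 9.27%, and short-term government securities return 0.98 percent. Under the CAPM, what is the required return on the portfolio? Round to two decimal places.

12.14%

β_P = Σ w_i β_i = 0.29×0.81 + 0.32×0.84 + 0.39×2.16 = 1.3461
MRP = 9.27% − 0.98% = 8.29%
E(R_P) = R_f + β_P × MRP = 0.98% + 1.3461 × 8.29% = 12.14%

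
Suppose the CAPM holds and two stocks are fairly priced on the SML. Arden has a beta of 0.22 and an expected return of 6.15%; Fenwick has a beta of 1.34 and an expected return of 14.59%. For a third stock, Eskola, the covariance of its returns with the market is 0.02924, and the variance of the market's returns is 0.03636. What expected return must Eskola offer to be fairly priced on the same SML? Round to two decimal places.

10.55%

MRP = (14.59% − 6.15%) / (1.34 − 0.22) = 7.5357%
R_f = 6.15% − 0.22 × 7.5357% = 4.4921%
β_Eskola = Cov / Var(R_m) = 0.02924 / 0.03636 = 0.8042
E(R_Eskola) = R_f + β × MRP = 4.4921% + 0.8042 × 7.5357% = 10.55%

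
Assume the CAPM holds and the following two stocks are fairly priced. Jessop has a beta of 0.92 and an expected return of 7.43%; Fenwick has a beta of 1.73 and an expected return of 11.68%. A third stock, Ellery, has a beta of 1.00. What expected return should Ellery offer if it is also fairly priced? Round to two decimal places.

MRP (SML slope) = (11.68% − 7.43%) / (1.73 − 0.92) = 4.25% / 0.81 = 5.2469%
R_f (intercept) = 7.43% − 0.92 × 5.2469% = 2.6029%
E(R_Ellery) = R_f + β × MRP = 2.6029% + 1.00 × 5.2469% = 7.85%

7.85%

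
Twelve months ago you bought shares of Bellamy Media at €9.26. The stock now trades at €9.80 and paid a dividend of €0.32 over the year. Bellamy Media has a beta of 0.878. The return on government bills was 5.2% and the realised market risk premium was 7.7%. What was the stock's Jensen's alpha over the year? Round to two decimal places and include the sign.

-2.67%

Realised HPR = (P1 + D1 − P0) / P0 = (9.80 + 0.32 − 9.26) / 9.26 = 0.86 / 9.26 = 9.2873%
CAPM required = R_f + β·MRP = 5.2% + 0.878 × 7.7% = 11.9606%
α = realised − required = 9.2873% − 11.9606% = -2.67%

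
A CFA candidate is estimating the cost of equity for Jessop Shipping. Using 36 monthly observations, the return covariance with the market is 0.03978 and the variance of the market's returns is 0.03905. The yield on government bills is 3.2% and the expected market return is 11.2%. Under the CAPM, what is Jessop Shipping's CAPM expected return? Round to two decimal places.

11.35%

β = Cov(R_i, R_m) / Var(R_m) = 0.03978 / 0.03905 = 1.0187
MRP = 11.2% − 3.2% = 8.00%
E(R) = R_f + β × MRP = 3.2% + 1.0187 × 8.0% = 11.35%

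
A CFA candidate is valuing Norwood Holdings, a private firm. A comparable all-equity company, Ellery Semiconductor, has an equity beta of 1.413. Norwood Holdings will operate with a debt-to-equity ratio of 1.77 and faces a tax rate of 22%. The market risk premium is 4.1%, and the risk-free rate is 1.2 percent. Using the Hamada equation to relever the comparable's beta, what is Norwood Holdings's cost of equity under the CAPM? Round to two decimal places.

β_L = β_U × [1 + (1 − t)(D/E)] = 1.413 × [1 + (1 − 0.22) × 1.77]
    = 1.413 × [1 + 0.78 × 1.77] = 1.413 × 2.3806 = 3.3638
E(R) = R_f + β_L × MRP = 1.2% + 3.3638 × 4.1% = 14.99%

14.99%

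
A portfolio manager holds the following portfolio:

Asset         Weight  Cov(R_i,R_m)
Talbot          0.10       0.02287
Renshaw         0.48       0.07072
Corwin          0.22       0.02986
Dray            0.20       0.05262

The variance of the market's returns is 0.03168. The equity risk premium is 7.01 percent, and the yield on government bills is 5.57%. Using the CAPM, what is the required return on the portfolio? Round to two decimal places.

17.37%

β_Talbot = 0.02287 / 0.03168 = 0.7219
β_Renshaw = 0.07072 / 0.03168 = 2.2323
β_Corwin = 0.02986 / 0.03168 = 0.9426
β_Dray = 0.05262 / 0.03168 = 1.6610
β_P = Σ w_i β_i = 0.10×0.7219 + 0.48×2.2323 + 0.22×0.9426 + 0.20×1.6610 = 1.6833
E(R_P) = R_f + β_P × MRP = 5.57% + 1.6833 × 7.01% = 17.37%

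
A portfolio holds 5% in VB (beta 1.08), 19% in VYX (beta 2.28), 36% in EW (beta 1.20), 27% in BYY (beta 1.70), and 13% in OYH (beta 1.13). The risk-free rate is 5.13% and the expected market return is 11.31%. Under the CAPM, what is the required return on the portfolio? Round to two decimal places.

β_P = Σ w_i β_i = 0.05×1.08 + 0.19×2.28 + 0.36×1.20 + 0.27×1.70 + 0.13×1.13 = 1.5251
MRP = 11.31% − 5.13% = 6.18%
E(R_P) = R_f + β_P × MRP = 5.13% + 1.5251 × 6.18% = 14.56%

14.56%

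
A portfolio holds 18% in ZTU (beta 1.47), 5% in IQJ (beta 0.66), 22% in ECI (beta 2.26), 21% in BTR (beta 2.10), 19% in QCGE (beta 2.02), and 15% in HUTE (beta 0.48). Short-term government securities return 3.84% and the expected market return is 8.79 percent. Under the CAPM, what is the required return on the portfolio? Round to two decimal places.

12.21%

β_P = Σ w_i β_i = 0.18×1.47 + 0.05×0.66 + 0.22×2.26 + 0.21×2.10 + 0.19×2.02 + 0.15×0.48 = 1.6916
MRP = 8.79% − 3.84% = 4.95%
E(R_P) = R_f + β_P × MRP = 3.84% + 1.6916 × 4.95% = 12.21%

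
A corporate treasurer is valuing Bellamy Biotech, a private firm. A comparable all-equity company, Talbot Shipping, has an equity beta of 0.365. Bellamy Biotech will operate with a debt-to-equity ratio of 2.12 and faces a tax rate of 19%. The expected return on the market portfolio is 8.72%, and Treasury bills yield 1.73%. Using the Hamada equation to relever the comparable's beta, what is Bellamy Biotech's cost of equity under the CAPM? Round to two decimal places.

β_L = β_U × [1 + (1 − t)(D/E)] = 0.365 × [1 + (1 − 0.19) × 2.12]
    = 0.365 × [1 + 0.81 × 2.12] = 0.365 × 2.7172 = 0.9918
MRP = 8.72% − 1.73% = 6.99%
E(R) = R_f + β_L × MRP = 1.73% + 0.9918 × 6.99% = 8.66%

8.66%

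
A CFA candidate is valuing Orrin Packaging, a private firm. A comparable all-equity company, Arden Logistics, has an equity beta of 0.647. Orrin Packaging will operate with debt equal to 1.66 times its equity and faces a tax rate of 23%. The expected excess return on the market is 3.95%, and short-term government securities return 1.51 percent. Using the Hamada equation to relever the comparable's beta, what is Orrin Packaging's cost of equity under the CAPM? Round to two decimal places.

β_L = β_U × [1 + (1 − t)(D/E)] = 0.647 × [1 + (1 − 0.23) × 1.66]
    = 0.647 × [1 + 0.77 × 1.66] = 0.647 × 2.2782 = 1.4740
E(R) = R_f + β_L × MRP = 1.51% + 1.4740 × 3.95% = 7.33%

7.33%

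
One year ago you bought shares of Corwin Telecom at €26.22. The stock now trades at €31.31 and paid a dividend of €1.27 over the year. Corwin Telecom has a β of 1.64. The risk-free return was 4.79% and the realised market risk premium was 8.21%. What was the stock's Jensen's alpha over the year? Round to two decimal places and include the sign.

+6.00%

Realised HPR = (P1 + D1 − P0) / P0 = (31.31 + 1.27 − 26.22) / 26.22 = 6.36 / 26.22 = 24.2563%
CAPM required = R_f + β·MRP = 4.79% + 1.64 × 8.21% = 18.2544%
α = realised − required = 24.2563% − 18.2544% = +6.00%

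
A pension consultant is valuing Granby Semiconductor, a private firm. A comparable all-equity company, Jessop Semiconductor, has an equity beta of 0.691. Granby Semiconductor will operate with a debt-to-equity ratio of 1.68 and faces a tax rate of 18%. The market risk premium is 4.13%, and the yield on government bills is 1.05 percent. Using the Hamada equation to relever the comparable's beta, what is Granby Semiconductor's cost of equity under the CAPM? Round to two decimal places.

β_L = β_U × [1 + (1 − t)(D/E)] = 0.691 × [1 + (1 − 0.18) × 1.68]
    = 0.691 × [1 + 0.82 × 1.68] = 0.691 × 2.3776 = 1.6429
E(R) = R_f + β_L × MRP = 1.05% + 1.6429 × 4.13% = 7.84%

7.84%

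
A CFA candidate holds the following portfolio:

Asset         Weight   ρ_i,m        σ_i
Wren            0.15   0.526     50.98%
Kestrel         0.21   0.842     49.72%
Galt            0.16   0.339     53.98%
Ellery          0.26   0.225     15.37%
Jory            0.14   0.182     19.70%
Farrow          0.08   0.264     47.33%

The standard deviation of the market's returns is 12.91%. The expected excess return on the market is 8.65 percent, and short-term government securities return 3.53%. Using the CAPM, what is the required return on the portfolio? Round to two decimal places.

15.69%

β_Wren = 0.526 × 50.98% / 12.91% = 2.0771
β_Kestrel = 0.842 × 49.72% / 12.91% = 3.2428
β_Galt = 0.339 × 53.98% / 12.91% = 1.4174
β_Ellery = 0.225 × 15.37% / 12.91% = 0.2679
β_Jory = 0.182 × 19.70% / 12.91% = 0.2777
β_Farrow = 0.264 × 47.33% / 12.91% = 0.9679
β_P = Σ w_i β_i = 0.15×2.0771 + 0.21×3.2428 + 0.16×1.4174 + 0.26×0.2679 + 0.14×0.2777 + 0.08×0.9679 = 1.4053
E(R_P) = R_f + β_P × MRP = 3.53% + 1.4053 × 8.65% = 15.69%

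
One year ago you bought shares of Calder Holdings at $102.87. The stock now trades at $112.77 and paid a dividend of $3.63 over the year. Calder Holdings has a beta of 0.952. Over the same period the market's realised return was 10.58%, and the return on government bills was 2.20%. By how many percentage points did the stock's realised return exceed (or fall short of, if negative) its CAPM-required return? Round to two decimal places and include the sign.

+2.97%

Realised HPR = (P1 + D1 − P0) / P0 = (112.77 + 3.63 − 102.87) / 102.87 = 13.53 / 102.87 = 13.1525%
MRP = 10.58% − 2.20% = 8.38%
CAPM required = R_f + β·MRP = 2.20% + 0.952 × 8.38% = 10.17776%
α = realised − required = 13.1525% − 10.17776% = +2.97%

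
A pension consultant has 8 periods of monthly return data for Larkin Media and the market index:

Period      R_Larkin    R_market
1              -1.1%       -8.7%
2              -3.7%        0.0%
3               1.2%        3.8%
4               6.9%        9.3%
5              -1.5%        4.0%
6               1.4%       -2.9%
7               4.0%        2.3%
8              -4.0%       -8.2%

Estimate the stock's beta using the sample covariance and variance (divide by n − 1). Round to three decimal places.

Mean R_i = (-1.1 − 3.7 + 1.2 + 6.9 − 1.5 + 1.4 + 4.0 − 4.0) / 8 = 0.4000%
Mean R_m = (-8.7 + 0.0 + 3.8 + 9.3 + 4.0 − 2.9 + 2.3 − 8.2) / 8 = -0.0500%
Σ(R_i − R̄_i)(R_m − R̄_m) = 110.4000  ⇒  Cov = 110.4000 / 7 = 15.7714
Σ(R_m − R̄_m)² = 273.5400  ⇒  Var(R_m) = 273.5400 / 7 = 39.0771
β = Cov / Var(R_m) = 15.7714 / 39.0771 = 0.4036

0.404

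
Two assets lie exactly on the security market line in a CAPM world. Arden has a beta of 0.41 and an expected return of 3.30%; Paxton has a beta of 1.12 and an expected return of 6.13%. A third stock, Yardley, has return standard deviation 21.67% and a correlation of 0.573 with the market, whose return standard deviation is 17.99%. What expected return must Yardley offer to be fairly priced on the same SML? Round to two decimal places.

MRP = (6.13% − 3.30%) / (1.12 − 0.41) = 3.9859%
R_f = 3.30% − 0.41 × 3.9859% = 1.6658%
β_Yardley = ρ·σ_i/σ_m = 0.573 × 21.67 / 17.99 = 0.6902
E(R_Yardley) = R_f + β × MRP = 1.6658% + 0.6902 × 3.9859% = 4.42%

4.42%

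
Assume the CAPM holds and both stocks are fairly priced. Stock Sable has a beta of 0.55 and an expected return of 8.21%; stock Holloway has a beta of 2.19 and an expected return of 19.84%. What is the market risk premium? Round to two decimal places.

Both satisfy E(R) = R_f + β·MRP, so the slope of the SML is
MRP = (19.84% − 8.21%) / (2.19 − 0.55) = 11.63% / 1.64 = 7.0915%

7.09%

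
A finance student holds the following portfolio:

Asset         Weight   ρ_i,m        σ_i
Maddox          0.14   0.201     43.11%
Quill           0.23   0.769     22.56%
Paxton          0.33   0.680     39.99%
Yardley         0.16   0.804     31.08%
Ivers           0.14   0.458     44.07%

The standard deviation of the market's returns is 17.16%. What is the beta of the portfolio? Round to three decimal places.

β_Maddox = 0.201 × 43.11% / 17.16% = 0.5050
β_Quill = 0.769 × 22.56% / 17.16% = 1.0110
β_Paxton = 0.680 × 39.99% / 17.16% = 1.5847
β_Yardley = 0.804 × 31.08% / 17.16% = 1.4562
β_Ivers = 0.458 × 44.07% / 17.16% = 1.1762
β_P = Σ w_i β_i = 0.14×0.5050 + 0.23×1.0110 + 0.33×1.5847 + 0.16×1.4562 + 0.14×1.1762 = 1.2238

1.224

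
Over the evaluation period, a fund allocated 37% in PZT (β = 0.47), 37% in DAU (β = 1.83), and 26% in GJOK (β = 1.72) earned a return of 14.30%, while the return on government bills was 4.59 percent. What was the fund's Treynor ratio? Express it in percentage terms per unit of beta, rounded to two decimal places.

7.48%

β_P = 0.37×0.47 + 0.37×1.83 + 0.26×1.72 = 1.2982
Treynor = (R_P − R_f) / β_P = (14.30% − 4.59%) / 1.2982 = 9.71% / 1.2982 = 7.48%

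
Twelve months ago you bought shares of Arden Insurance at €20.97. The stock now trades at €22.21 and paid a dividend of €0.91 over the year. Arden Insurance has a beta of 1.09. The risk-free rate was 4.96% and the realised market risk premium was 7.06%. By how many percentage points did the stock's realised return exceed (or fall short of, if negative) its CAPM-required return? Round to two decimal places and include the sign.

-2.40%

Realised HPR = (P1 + D1 − P0) / P0 = (22.21 + 0.91 − 20.97) / 20.97 = 2.15 / 20.97 = 10.2527%
CAPM required = R_f + β·MRP = 4.96% + 1.09 × 7.06% = 12.6554%
α = realised − required = 10.2527% − 12.6554% = -2.40%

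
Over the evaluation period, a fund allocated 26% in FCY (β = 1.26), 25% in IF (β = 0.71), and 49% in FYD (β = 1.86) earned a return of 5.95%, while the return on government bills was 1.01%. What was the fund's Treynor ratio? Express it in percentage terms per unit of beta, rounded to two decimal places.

3.49%

β_P = 0.26×1.26 + 0.25×0.71 + 0.49×1.86 = 1.4165
Treynor = (R_P − R_f) / β_P = (5.95% − 1.01%) / 1.4165 = 4.94% / 1.4165 = 3.49%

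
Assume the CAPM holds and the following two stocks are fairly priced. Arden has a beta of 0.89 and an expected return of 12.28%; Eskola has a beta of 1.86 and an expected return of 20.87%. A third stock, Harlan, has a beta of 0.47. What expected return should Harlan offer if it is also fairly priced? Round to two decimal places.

8.56%

MRP (SML slope) = (20.87% − 12.28%) / (1.86 − 0.89) = 8.59% / 0.97 = 8.8557%
R_f (intercept) = 12.28% − 0.89 × 8.8557% = 4.3984%
E(R_Harlan) = R_f + β × MRP = 4.3984% + 0.47 × 8.8557% = 8.56%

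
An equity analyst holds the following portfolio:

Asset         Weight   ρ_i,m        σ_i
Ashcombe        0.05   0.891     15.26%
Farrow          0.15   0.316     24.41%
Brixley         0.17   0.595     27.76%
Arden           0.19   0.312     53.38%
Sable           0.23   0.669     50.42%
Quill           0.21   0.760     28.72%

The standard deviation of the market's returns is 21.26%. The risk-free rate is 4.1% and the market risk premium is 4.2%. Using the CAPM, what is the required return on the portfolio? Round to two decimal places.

β_Ashcombe = 0.891 × 15.26% / 21.26% = 0.6395
β_Farrow = 0.316 × 24.41% / 21.26% = 0.3628
β_Brixley = 0.595 × 27.76% / 21.26% = 0.7769
β_Arden = 0.312 × 53.38% / 21.26% = 0.7834
β_Sable = 0.669 × 50.42% / 21.26% = 1.5866
β_Quill = 0.760 × 28.72% / 21.26% = 1.0267
β_P = Σ w_i β_i = 0.05×0.6395 + 0.15×0.3628 + 0.17×0.7769 + 0.19×0.7834 + 0.23×1.5866 + 0.21×1.0267 = 0.9478
E(R_P) = R_f + β_P × MRP = 4.1% + 0.9478 × 4.2% = 8.08%

8.08%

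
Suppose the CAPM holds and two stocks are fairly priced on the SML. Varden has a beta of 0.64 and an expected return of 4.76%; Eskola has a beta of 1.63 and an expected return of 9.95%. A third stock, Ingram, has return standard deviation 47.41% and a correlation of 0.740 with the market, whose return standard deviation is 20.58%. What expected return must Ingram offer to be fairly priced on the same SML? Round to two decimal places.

MRP = (9.95% − 4.76%) / (1.63 − 0.64) = 5.2424%
R_f = 4.76% − 0.64 × 5.2424% = 1.4049%
β_Ingram = ρ·σ_i/σ_m = 0.740 × 47.41 / 20.58 = 1.7047
E(R_Ingram) = R_f + β × MRP = 1.4049% + 1.7047 × 5.2424% = 10.34%

10.34%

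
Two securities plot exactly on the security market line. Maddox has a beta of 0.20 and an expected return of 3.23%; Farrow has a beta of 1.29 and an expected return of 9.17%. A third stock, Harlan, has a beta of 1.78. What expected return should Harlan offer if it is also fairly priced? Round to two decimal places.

11.84%

MRP (SML slope) = (9.17% − 3.23%) / (1.29 − 0.20) = 5.94% / 1.09 = 5.4495%
R_f (intercept) = 3.23% − 0.20 × 5.4495% = 2.1401%
E(R_Harlan) = R_f + β × MRP = 2.1401% + 1.78 × 5.4495% = 11.84%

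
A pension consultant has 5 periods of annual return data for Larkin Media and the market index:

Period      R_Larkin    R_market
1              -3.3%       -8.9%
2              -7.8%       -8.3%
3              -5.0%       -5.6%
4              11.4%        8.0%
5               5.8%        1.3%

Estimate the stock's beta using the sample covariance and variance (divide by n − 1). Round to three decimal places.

1.072

Mean R_i = (-3.3 − 7.8 − 5.0 + 11.4 + 5.8) / 5 = 0.2200%
Mean R_m = (-8.9 − 8.3 − 5.6 + 8.0 + 1.3) / 5 = -2.7000%
Σ(R_i − R̄_i)(R_m − R̄_m) = 223.8200  ⇒  Cov = 223.8200 / 4 = 55.9550
Σ(R_m − R̄_m)² = 208.7000  ⇒  Var(R_m) = 208.7000 / 4 = 52.1750
β = Cov / Var(R_m) = 55.9550 / 52.1750 = 1.0724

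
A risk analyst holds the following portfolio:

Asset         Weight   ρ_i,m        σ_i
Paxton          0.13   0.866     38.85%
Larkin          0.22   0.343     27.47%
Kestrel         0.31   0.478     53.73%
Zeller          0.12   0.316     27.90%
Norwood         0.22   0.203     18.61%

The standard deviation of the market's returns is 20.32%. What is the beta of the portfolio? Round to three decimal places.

β_Paxton = 0.866 × 38.85% / 20.32% = 1.6557
β_Larkin = 0.343 × 27.47% / 20.32% = 0.4637
β_Kestrel = 0.478 × 53.73% / 20.32% = 1.2639
β_Zeller = 0.316 × 27.90% / 20.32% = 0.4339
β_Norwood = 0.203 × 18.61% / 20.32% = 0.1859
β_P = Σ w_i β_i = 0.13×1.6557 + 0.22×0.4637 + 0.31×1.2639 + 0.12×0.4339 + 0.22×0.1859 = 0.8020

0.802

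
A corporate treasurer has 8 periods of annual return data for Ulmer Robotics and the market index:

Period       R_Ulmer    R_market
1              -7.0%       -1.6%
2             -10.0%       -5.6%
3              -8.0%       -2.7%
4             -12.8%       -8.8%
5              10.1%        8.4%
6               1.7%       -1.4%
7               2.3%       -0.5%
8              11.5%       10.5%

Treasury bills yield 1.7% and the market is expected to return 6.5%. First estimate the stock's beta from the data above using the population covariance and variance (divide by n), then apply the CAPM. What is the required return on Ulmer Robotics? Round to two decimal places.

8.09%

Mean R_i = (-7.0 − 10.0 − 8.0 − 12.8 + 10.1 + 1.7 + 2.3 + 11.5) / 8 = -1.5250%
Mean R_m = (-1.6 − 5.6 − 2.7 − 8.8 + 8.4 − 1.4 − 0.5 + 10.5) / 8 = -0.2125%
Σ(R_i − R̄_i)(R_m − R̄_m) = 400.9075  ⇒  Cov = 400.9075 / 8 = 50.1134
Σ(R_m − R̄_m)² = 301.3088  ⇒  Var(R_m) = 301.3088 / 8 = 37.6636
β = Cov / Var(R_m) = 50.1134 / 37.6636 = 1.3306
MRP = 6.5% − 1.7% = 4.80%
E(R) = R_f + β × MRP = 1.7% + 1.3306 × 4.8% = 8.09%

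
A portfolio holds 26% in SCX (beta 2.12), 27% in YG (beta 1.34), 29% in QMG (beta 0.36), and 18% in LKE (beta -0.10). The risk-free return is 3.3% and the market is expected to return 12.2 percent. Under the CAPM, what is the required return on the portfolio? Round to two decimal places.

12.19%

β_P = Σ w_i β_i = 0.26×2.12 + 0.27×1.34 + 0.29×0.36 + 0.18×-0.10 = 0.9994
MRP = 12.2% − 3.3% = 8.90%
E(R_P) = R_f + β_P × MRP = 3.3% + 0.9994 × 8.9% = 12.19%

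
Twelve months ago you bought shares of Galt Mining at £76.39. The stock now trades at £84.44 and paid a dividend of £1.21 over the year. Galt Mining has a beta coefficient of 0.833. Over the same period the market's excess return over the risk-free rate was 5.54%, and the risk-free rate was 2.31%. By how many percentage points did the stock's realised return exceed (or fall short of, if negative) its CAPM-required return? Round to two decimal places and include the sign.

Realised HPR = (P1 + D1 − P0) / P0 = (84.44 + 1.21 − 76.39) / 76.39 = 9.26 / 76.39 = 12.1220%
CAPM required = R_f + β·MRP = 2.31% + 0.833 × 5.54% = 6.92482%
α = realised − required = 12.1220% − 6.92482% = +5.20%

+5.20%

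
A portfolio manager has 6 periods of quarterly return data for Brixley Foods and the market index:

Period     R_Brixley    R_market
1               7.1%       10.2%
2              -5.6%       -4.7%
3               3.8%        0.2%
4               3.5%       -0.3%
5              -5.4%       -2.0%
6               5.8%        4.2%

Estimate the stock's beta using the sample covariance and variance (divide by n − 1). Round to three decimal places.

Mean R_i = (7.1 − 5.6 + 3.8 + 3.5 − 5.4 + 5.8) / 6 = 1.5333%
Mean R_m = (10.2 − 4.7 + 0.2 − 0.3 − 2.0 + 4.2) / 6 = 1.2667%
Σ(R_i − R̄_i)(R_m − R̄_m) = 121.9567  ⇒  Cov = 121.9567 / 5 = 24.3913
Σ(R_m − R̄_m)² = 138.2733  ⇒  Var(R_m) = 138.2733 / 5 = 27.6547
β = Cov / Var(R_m) = 24.3913 / 27.6547 = 0.8820

0.882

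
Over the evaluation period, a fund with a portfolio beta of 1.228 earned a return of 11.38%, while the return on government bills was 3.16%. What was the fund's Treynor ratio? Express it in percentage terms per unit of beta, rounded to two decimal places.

6.69%

Treynor = (R_P − R_f) / β_P = (11.38% − 3.16%) / 1.2280 = 8.22% / 1.2280 = 6.69%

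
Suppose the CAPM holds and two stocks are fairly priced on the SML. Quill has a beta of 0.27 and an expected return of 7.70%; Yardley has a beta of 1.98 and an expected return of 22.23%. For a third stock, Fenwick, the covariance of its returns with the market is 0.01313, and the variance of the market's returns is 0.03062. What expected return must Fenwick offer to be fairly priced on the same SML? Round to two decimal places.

MRP = (22.23% − 7.70%) / (1.98 − 0.27) = 8.4971%
R_f = 7.70% − 0.27 × 8.4971% = 5.4058%
β_Fenwick = Cov / Var(R_m) = 0.01313 / 0.03062 = 0.4288
E(R_Fenwick) = R_f + β × MRP = 5.4058% + 0.4288 × 8.4971% = 9.05%

9.05%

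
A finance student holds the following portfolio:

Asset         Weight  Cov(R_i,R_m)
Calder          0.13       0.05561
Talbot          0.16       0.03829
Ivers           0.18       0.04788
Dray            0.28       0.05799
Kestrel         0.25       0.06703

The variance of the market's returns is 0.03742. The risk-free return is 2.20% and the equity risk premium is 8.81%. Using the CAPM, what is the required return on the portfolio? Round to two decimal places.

15.14%

β_Calder = 0.05561 / 0.03742 = 1.4861
β_Talbot = 0.03829 / 0.03742 = 1.0232
β_Ivers = 0.04788 / 0.03742 = 1.2795
β_Dray = 0.05799 / 0.03742 = 1.5497
β_Kestrel = 0.06703 / 0.03742 = 1.7913
β_P = Σ w_i β_i = 0.13×1.4861 + 0.16×1.0232 + 0.18×1.2795 + 0.28×1.5497 + 0.25×1.7913 = 1.4690
E(R_P) = R_f + β_P × MRP = 2.20% + 1.4690 × 8.81% = 15.14%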